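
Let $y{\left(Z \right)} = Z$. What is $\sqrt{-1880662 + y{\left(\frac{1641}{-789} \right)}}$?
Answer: $\frac{i \sqrt{130083653739}}{263} \approx 1371.4 i$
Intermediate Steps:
$\sqrt{-1880662 + y{\left(\frac{1641}{-789} \right)}} = \sqrt{-1880662 + \frac{1641}{-789}} = \sqrt{-1880662 + 1641 \left(- \frac{1}{789}\right)} = \sqrt{-1880662 - \frac{547}{263}} = \sqrt{- \frac{494614653}{263}} = \frac{i \sqrt{130083653739}}{263}$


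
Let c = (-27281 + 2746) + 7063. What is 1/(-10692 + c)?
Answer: -1/28164 ≈ -3.5506e-5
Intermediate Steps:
c = -17472 (c = -24535 + 7063 = -17472)
1/(-10692 + c) = 1/(-10692 - 17472) = 1/(-28164) = -1/28164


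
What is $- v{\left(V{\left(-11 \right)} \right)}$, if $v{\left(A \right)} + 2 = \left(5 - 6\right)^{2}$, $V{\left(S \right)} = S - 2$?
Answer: $1$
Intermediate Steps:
$V{\left(S \right)} = -2 + S$
$v{\left(A \right)} = -1$ ($v{\left(A \right)} = -2 + \left(5 - 6\right)^{2} = -2 + \left(-1\right)^{2} = -2 + 1 = -1$)
$- v{\left(V{\left(-11 \right)} \right)} = \left(-1\right) \left(-1\right) = 1$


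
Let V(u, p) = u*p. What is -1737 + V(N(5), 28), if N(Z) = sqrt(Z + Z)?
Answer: -1737 + 28*sqrt(10) ≈ -1648.5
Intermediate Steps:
N(Z) = sqrt(2)*sqrt(Z) (N(Z) = sqrt(2*Z) = sqrt(2)*sqrt(Z))
V(u, p) = p*u
-1737 + V(N(5), 28) = -1737 + 28*(sqrt(2)*sqrt(5)) = -1737 + 28*sqrt(10)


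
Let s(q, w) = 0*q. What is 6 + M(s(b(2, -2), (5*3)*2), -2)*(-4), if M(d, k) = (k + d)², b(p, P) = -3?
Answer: -10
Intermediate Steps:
s(q, w) = 0
M(d, k) = (d + k)²
6 + M(s(b(2, -2), (5*3)*2), -2)*(-4) = 6 + (0 - 2)²*(-4) = 6 + (-2)²*(-4) = 6 + 4*(-4) = 6 - 16 = -10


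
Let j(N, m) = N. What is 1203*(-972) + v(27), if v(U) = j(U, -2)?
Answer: -1169289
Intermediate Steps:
v(U) = U
1203*(-972) + v(27) = 1203*(-972) + 27 = -1169316 + 27 = -1169289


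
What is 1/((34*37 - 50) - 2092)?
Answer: -1/884 ≈ -0.0011312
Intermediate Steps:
1/((34*37 - 50) - 2092) = 1/((1258 - 50) - 2092) = 1/(1208 - 2092) = 1/(-884) = -1/884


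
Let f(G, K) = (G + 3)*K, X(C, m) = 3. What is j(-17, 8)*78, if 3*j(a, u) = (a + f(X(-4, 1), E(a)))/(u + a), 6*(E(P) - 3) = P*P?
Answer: -7540/9 ≈ -837.78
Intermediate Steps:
E(P) = 3 + P²/6 (E(P) = 3 + (P*P)/6 = 3 + P²/6)
f(G, K) = K*(3 + G) (f(G, K) = (3 + G)*K = K*(3 + G))
j(a, u) = (18 + a + a²)/(3*(a + u)) (j(a, u) = ((a + (3 + a²/6)*(3 + 3))/(u + a))/3 = ((a + (3 + a²/6)*6)/(a + u))/3 = ((a + (18 + a²))/(a + u))/3 = ((18 + a + a²)/(a + u))/3 = (18 + a + a²)/(3*(a + u)))
j(-17, 8)*78 = ((18 - 17 + (-17)²)/(3*(-17 + 8)))*78 = ((⅓)*(18 - 17 + 289)/(-9))*78 = ((⅓)*(-⅑)*290)*78 = -290/27*78 = -7540/9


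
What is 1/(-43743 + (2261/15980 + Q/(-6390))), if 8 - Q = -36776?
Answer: -600660/26278043089 ≈ -2.2858e-5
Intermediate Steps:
Q = 36784 (Q = 8 - 1*(-36776) = 8 + 36776 = 36784)
1/(-43743 + (2261/15980 + Q/(-6390))) = 1/(-43743 + (2261/15980 + 36784/(-6390))) = 1/(-43743 + (2261*(1/15980) + 36784*(-1/6390))) = 1/(-43743 + (133/940 - 18392/3195)) = 1/(-43743 - 3372709/600660) = 1/(-26278043089/600660) = -600660/26278043089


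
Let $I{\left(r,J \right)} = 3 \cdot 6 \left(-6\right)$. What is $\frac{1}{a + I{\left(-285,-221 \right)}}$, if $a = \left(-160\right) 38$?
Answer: $- \frac{1}{6188} \approx -0.0001616$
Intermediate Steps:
$I{\left(r,J \right)} = -108$ ($I{\left(r,J \right)} = 18 \left(-6\right) = -108$)
$a = -6080$
$\frac{1}{a + I{\left(-285,-221 \right)}} = \frac{1}{-6080 - 108} = \frac{1}{-6188} = - \frac{1}{6188}$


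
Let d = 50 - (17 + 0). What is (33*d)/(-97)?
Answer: -1089/97 ≈ -11.227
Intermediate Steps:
d = 33 (d = 50 - 1*17 = 50 - 17 = 33)
(33*d)/(-97) = (33*33)/(-97) = 1089*(-1/97) = -1089/97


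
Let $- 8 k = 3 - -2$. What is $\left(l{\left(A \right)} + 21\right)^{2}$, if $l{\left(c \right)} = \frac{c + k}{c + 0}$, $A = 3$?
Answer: $\frac{273529}{576} \approx 474.88$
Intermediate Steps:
$k = - \frac{5}{8}$ ($k = - \frac{3 - -2}{8} = - \frac{3 + 2}{8} = \left(- \frac{1}{8}\right) 5 = - \frac{5}{8} \approx -0.625$)
$l{\left(c \right)} = \frac{- \frac{5}{8} + c}{c}$ ($l{\left(c \right)} = \frac{c - \frac{5}{8}}{c + 0} = \frac{- \frac{5}{8} + c}{c}$)
$\left(l{\left(A \right)} + 21\right)^{2} = \left(\frac{- \frac{5}{8} + 3}{3} + 21\right)^{2} = \left(\frac{1}{3} \cdot \frac{19}{8} + 21\right)^{2} = \left(\frac{19}{24} + 21\right)^{2} = \left(\frac{523}{24}\right)^{2} = \frac{273529}{576}$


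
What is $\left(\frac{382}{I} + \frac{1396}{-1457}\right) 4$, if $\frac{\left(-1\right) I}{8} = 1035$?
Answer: $- \frac{6057727}{1507995} \approx -4.0171$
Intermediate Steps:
$I = -8280$ ($I = \left(-8\right) 1035 = -8280$)
$\left(\frac{382}{I} + \frac{1396}{-1457}\right) 4 = \left(\frac{382}{-8280} + \frac{1396}{-1457}\right) 4 = \left(382 \left(- \frac{1}{8280}\right) + 1396 \left(- \frac{1}{1457}\right)\right) 4 = \left(- \frac{191}{4140} - \frac{1396}{1457}\right) 4 = \left(- \frac{6057727}{6031980}\right) 4 = - \frac{6057727}{1507995}$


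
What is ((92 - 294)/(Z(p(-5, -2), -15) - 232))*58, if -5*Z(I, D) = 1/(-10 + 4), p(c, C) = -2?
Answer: 351480/6959 ≈ 50.507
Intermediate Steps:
Z(I, D) = 1/30 (Z(I, D) = -1/(5*(-10 + 4)) = -⅕/(-6) = -⅕*(-⅙) = 1/30)
((92 - 294)/(Z(p(-5, -2), -15) - 232))*58 = ((92 - 294)/(1/30 - 232))*58 = -202/(-6959/30)*58 = -202*(-30/6959)*58 = (6060/6959)*58 = 351480/6959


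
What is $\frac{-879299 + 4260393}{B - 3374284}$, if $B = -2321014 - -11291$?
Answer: $- \frac{3381094}{5684007} \approx -0.59484$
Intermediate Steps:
$B = -2309723$ ($B = -2321014 + 11291 = -2309723$)
$\frac{-879299 + 4260393}{B - 3374284} = \frac{-879299 + 4260393}{-2309723 - 3374284} = \frac{3381094}{-5684007} = 3381094 \left(- \frac{1}{5684007}\right) = - \frac{3381094}{5684007}$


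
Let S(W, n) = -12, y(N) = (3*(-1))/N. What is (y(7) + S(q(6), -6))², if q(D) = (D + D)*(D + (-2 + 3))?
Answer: 7569/49 ≈ 154.47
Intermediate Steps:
q(D) = 2*D*(1 + D) (q(D) = (2*D)*(D + 1) = (2*D)*(1 + D) = 2*D*(1 + D))
y(N) = -3/N
(y(7) + S(q(6), -6))² = (-3/7 - 12)² = (-87/7)² = 7569/49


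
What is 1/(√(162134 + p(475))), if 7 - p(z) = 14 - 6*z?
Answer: √457/8683 ≈ 0.0024620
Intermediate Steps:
p(z) = -7 + 6*z (p(z) = 7 - (14 - 6*z) = 7 + (-14 + 6*z) = -7 + 6*z)
1/(√(162134 + p(475))) = 1/(√(162134 + (-7 + 6*475))) = 1/(√(162134 + (-7 + 2850))) = 1/(√(162134 + 2843)) = 1/(√164977) = 1/(19*√457) = √457/8683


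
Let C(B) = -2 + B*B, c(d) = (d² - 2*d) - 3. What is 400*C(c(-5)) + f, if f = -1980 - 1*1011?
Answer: 405809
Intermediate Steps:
c(d) = -3 + d² - 2*d
C(B) = -2 + B²
f = -2991 (f = -1980 - 1011 = -2991)
400*C(c(-5)) + f = 400*(-2 + (-3 + (-5)² - 2*(-5))²) - 2991 = 400*(-2 + (-3 + 25 + 10)²) - 2991 = 400*(-2 + 32²) - 2991 = 400*(-2 + 1024) - 2991 = 400*1022 - 2991 = 408800 - 2991 = 405809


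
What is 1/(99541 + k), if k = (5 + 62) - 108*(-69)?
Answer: 1/107060 ≈ 9.3406e-6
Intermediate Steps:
k = 7519 (k = 67 + 7452 = 7519)
1/(99541 + k) = 1/(99541 + 7519) = 1/107060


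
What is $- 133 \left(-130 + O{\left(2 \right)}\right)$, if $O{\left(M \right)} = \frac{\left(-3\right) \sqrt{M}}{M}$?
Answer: $17290 + \frac{399 \sqrt{2}}{2} \approx 17572.0$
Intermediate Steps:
$O{\left(M \right)} = - \frac{3}{\sqrt{M}}$
$- 133 \left(-130 + O{\left(2 \right)}\right) = - 133 \left(-130 - \frac{3}{\sqrt{2}}\right) = - 133 \left(-130 - 3 \frac{\sqrt{2}}{2}\right) = - 133 \left(-130 - \frac{3 \sqrt{2}}{2}\right) = 17290 + \frac{399 \sqrt{2}}{2}$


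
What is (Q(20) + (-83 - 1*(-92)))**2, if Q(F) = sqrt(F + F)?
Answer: 121 + 36*sqrt(10) ≈ 234.84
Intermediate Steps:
Q(F) = sqrt(2)*sqrt(F) (Q(F) = sqrt(2*F) = sqrt(2)*sqrt(F))
(Q(20) + (-83 - 1*(-92)))**2 = (sqrt(2)*sqrt(20) + (-83 - 1*(-92)))**2 = (sqrt(2)*(2*sqrt(5)) + (-83 + 92))**2 = (2*sqrt(10) + 9)**2 = (9 + 2*sqrt(10))**2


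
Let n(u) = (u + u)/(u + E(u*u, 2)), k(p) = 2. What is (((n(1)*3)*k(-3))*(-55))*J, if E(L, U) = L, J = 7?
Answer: -2310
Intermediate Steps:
n(u) = 2*u/(u + u²) (n(u) = (u + u)/(u + u*u) = (2*u)/(u + u²) = 2*u/(u + u²))
(((n(1)*3)*k(-3))*(-55))*J = ((((2/(1 + 1))*3)*2)*(-55))*7 = ((((2/2)*3)*2)*(-55))*7 = ((((2*(½))*3)*2)*(-55))*7 = (((1*3)*2)*(-55))*7 = ((3*2)*(-55))*7 = (6*(-55))*7 = -330*7 = -2310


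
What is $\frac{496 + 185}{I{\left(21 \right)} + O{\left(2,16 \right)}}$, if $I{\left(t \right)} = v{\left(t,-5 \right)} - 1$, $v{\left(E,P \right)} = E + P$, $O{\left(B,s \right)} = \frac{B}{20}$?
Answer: $\frac{6810}{151} \approx 45.099$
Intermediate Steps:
$O{\left(B,s \right)} = \frac{B}{20}$ ($O{\left(B,s \right)} = B \frac{1}{20} = \frac{B}{20}$)
$I{\left(t \right)} = -6 + t$ ($I{\left(t \right)} = \left(t - 5\right) - 1 = \left(-5 + t\right) - 1 = -6 + t$)
$\frac{496 + 185}{I{\left(21 \right)} + O{\left(2,16 \right)}} = \frac{496 + 185}{\left(-6 + 21\right) + \frac{1}{20} \cdot 2} = \frac{681}{15 + \frac{1}{10}} = \frac{681}{\frac{151}{10}} = 681 \cdot \frac{10}{151} = \frac{6810}{151}$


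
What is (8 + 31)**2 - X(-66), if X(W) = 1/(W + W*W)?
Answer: 6525089/4290 ≈ 1521.0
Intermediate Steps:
X(W) = 1/(W + W**2)
(8 + 31)**2 - X(-66) = (8 + 31)**2 - 1/((-66)*(1 - 66)) = 39**2 - (-1)/(66*(-65)) = 1521 - (-1)*(-1)/(66*65) = 1521 - 1*1/4290 = 1521 - 1/4290 = 6525089/4290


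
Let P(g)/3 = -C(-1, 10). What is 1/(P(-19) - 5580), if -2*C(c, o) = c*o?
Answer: -1/5595 ≈ -0.00017873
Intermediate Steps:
C(c, o) = -c*o/2
P(g) = -15 (P(g) = 3*(-(-1)*(-1)*10/2) = 3*(-1*5) = 3*(-5) = -15)
1/(P(-19) - 5580) = 1/(-15 - 5580) = 1/(-5595) = -1/5595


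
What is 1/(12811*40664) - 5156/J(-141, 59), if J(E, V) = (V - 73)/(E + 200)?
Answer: 79237005151415/3646625528 ≈ 21729.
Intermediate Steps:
J(E, V) = (-73 + V)/(200 + E)
1/(12811*40664) - 5156/J(-141, 59) = 1/(12811*40664) - 5156*(200 - 141)/(-73 + 59) = (1/12811)*(1/40664) - 5156/(-14/59) = 1/520946504 - 5156/((1/59)*(-14)) = 1/520946504 - 5156/(-14/59) = 1/520946504 - 5156*(-59/14) = 1/520946504 + 152102/7 = 79237005151415/3646625528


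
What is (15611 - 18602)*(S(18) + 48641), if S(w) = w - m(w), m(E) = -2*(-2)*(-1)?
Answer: -145551033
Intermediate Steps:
m(E) = -4 (m(E) = 4*(-1) = -4)
S(w) = 4 + w (S(w) = w - 1*(-4) = w + 4 = 4 + w)
(15611 - 18602)*(S(18) + 48641) = (15611 - 18602)*((4 + 18) + 48641) = -2991*(22 + 48641) = -2991*48663 = -145551033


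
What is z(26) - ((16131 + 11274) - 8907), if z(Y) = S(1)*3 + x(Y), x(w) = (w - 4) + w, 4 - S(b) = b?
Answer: -18441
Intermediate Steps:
S(b) = 4 - b
x(w) = -4 + 2*w (x(w) = (-4 + w) + w = -4 + 2*w)
z(Y) = 5 + 2*Y (z(Y) = (4 - 1*1)*3 + (-4 + 2*Y) = (4 - 1)*3 + (-4 + 2*Y) = 3*3 + (-4 + 2*Y) = 9 + (-4 + 2*Y) = 5 + 2*Y)
z(26) - ((16131 + 11274) - 8907) = (5 + 2*26) - ((16131 + 11274) - 8907) = (5 + 52) - (27405 - 8907) = 57 - 1*18498 = 57 - 18498 = -18441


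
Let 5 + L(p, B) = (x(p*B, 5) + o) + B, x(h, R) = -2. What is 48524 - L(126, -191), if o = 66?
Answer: 48656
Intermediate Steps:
L(p, B) = 59 + B (L(p, B) = -5 + ((-2 + 66) + B) = -5 + (64 + B) = 59 + B)
48524 - L(126, -191) = 48524 - (59 - 191) = 48524 - 1*(-132) = 48524 + 132 = 48656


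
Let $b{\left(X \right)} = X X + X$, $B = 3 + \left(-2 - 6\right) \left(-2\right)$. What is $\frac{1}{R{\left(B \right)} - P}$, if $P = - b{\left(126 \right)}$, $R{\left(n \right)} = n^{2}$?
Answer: $\frac{1}{16363} \approx 6.1114 \cdot 10^{-5}$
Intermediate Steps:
$B = 19$ ($B = 3 + \left(-2 - 6\right) \left(-2\right) = 3 - -16 = 3 + 16 = 19$)
$b{\left(X \right)} = X + X^{2}$ ($b{\left(X \right)} = X^{2} + X = X + X^{2}$)
$P = -16002$ ($P = - 126 \left(1 + 126\right) = - 126 \cdot 127 = \left(-1\right) 16002 = -16002$)
$\frac{1}{R{\left(B \right)} - P} = \frac{1}{19^{2} - -16002} = \frac{1}{361 + 16002} = \frac{1}{16363}$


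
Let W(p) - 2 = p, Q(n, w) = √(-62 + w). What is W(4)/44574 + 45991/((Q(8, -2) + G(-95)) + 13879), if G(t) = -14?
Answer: 4737407120524/1428138248981 - 367928*I/192238289 ≈ 3.3172 - 0.0019139*I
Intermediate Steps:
W(p) = 2 + p
W(4)/44574 + 45991/((Q(8, -2) + G(-95)) + 13879) = (2 + 4)/44574 + 45991/((√(-62 - 2) - 14) + 13879) = 6*(1/44574) + 45991/((√(-64) - 14) + 13879) = 1/7429 + 45991/((8*I - 14) + 13879) = 1/7429 + 45991/((-14 + 8*I) + 13879) = 1/7429 + 45991/(13865 + 8*I) = 1/7429 + 45991*((13865 - 8*I)/192238289) = 1/7429 + 45991*(13865 - 8*I)/192238289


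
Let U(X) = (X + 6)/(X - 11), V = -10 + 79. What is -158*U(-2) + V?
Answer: 1529/13 ≈ 117.62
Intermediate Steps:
V = 69
U(X) = (6 + X)/(-11 + X)
-158*U(-2) + V = -158*(6 - 2)/(-11 - 2) + 69 = -158*4/(-13) + 69 = -(-158)*4/13 + 69 = -158*(-4/13) + 69 = 632/13 + 69 = 1529/13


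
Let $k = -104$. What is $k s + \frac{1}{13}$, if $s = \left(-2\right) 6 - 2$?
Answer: $\frac{18929}{13} \approx 1456.1$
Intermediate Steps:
$s = -14$ ($s = -12 - 2 = -14$)
$k s + \frac{1}{13} = \left(-104\right) \left(-14\right) + \frac{1}{13} = 1456 + \frac{1}{13} = \frac{18929}{13}$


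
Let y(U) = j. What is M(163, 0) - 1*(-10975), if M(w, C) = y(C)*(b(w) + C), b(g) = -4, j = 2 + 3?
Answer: 10955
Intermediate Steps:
j = 5
y(U) = 5
M(w, C) = -20 + 5*C (M(w, C) = 5*(-4 + C) = -20 + 5*C)
M(163, 0) - 1*(-10975) = (-20 + 5*0) - 1*(-10975) = (-20 + 0) + 10975 = -20 + 10975 = 10955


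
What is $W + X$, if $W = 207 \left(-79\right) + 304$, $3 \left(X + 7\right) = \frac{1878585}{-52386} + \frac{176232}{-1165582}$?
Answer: $- \frac{490557593710093}{30530089326} \approx -16068.0$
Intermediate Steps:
$X = - \frac{580190117119}{30530089326}$ ($X = -7 + \frac{\frac{1878585}{-52386} + \frac{176232}{-1165582}}{3} = -7 + \frac{1878585 \left(- \frac{1}{52386}\right) + 176232 \left(- \frac{1}{1165582}\right)}{3} = -7 + \frac{- \frac{626195}{17462} - \frac{88116}{582791}}{3} = -7 + \frac{1}{3} \left(- \frac{366479491837}{10176696442}\right) = -7 - \frac{366479491837}{30530089326} = - \frac{580190117119}{30530089326} \approx -19.004$)
$W = -16049$ ($W = -16353 + 304 = -16049$)
$W + X = -16049 - \frac{580190117119}{30530089326} = - \frac{490557593710093}{30530089326}$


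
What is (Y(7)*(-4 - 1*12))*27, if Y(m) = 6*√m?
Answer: -2592*√7 ≈ -6857.8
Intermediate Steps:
(Y(7)*(-4 - 1*12))*27 = ((6*√7)*(-4 - 1*12))*27 = ((6*√7)*(-4 - 12))*27 = ((6*√7)*(-16))*27 = -96*√7*27 = -2592*√7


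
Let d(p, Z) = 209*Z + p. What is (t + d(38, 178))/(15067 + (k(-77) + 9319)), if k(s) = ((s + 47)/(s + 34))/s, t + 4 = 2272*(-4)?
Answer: 23299507/20185504 ≈ 1.1543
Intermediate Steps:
d(p, Z) = p + 209*Z
t = -9092 (t = -4 + 2272*(-4) = -4 - 9088 = -9092)
k(s) = (47 + s)/(s*(34 + s)) (k(s) = ((47 + s)/(34 + s))/s = (47 + s)/(s*(34 + s)))
(t + d(38, 178))/(15067 + (k(-77) + 9319)) = (-9092 + (38 + 209*178))/(15067 + ((47 - 77)/((-77)*(34 - 77)) + 9319)) = (-9092 + (38 + 37202))/(15067 + (-1/77*(-30)/(-43) + 9319)) = (-9092 + 37240)/(15067 + (-1/77*(-1/43)*(-30) + 9319)) = 28148/(15067 + (-30/3311 + 9319)) = 28148/(15067 + 30855179/3311) = 28148/(80742016/3311) = 28148*(3311/80742016) = 23299507/20185504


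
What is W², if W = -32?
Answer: 1024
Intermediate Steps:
W² = (-32)² = 1024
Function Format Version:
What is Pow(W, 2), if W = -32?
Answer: 1024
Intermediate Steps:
Pow(W, 2) = Pow(-32, 2) = 1024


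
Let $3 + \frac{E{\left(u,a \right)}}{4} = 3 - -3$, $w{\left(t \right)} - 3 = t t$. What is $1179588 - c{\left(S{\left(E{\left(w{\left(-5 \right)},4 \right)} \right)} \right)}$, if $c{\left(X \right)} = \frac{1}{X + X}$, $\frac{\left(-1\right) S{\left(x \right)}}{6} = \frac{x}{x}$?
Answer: $\frac{14155057}{12} \approx 1.1796 \cdot 10^{6}$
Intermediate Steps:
$w{\left(t \right)} = 3 + t^{2}$ ($w{\left(t \right)} = 3 + t t = 3 + t^{2}$)
$E{\left(u,a \right)} = 12$ ($E{\left(u,a \right)} = -12 + 4 \left(3 - -3\right) = -12 + 4 \left(3 + 3\right) = -12 + 4 \cdot 6 = -12 + 24 = 12$)
$S{\left(x \right)} = -6$ ($S{\left(x \right)} = - 6 \frac{x}{x} = \left(-6\right) 1 = -6$)
$c{\left(X \right)} = \frac{1}{2 X}$
$1179588 - c{\left(S{\left(E{\left(w{\left(-5 \right)},4 \right)} \right)} \right)} = 1179588 - \frac{1}{2 \left(-6\right)} = 1179588 - \frac{1}{2} \left(- \frac{1}{6}\right) = 1179588 - - \frac{1}{12} = 1179588 + \frac{1}{12} = \frac{14155057}{12}$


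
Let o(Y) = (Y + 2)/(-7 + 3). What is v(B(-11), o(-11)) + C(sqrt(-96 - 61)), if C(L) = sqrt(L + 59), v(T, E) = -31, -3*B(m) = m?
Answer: -31 + sqrt(59 + I*sqrt(157)) ≈ -23.276 + 0.81112*I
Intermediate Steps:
B(m) = -m/3
o(Y) = -1/2 - Y/4 (o(Y) = (2 + Y)/(-4) = (2 + Y)*(-1/4) = -1/2 - Y/4)
C(L) = sqrt(59 + L)
v(B(-11), o(-11)) + C(sqrt(-96 - 61)) = -31 + sqrt(59 + sqrt(-96 - 61)) = -31 + sqrt(59 + sqrt(-157)) = -31 + sqrt(59 + I*sqrt(157))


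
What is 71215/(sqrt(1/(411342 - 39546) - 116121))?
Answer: -28486*I*sqrt(4012917228805935)/8634664663 ≈ -208.99*I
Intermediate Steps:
71215/(sqrt(1/(411342 - 39546) - 116121)) = 71215/(sqrt(1/371796 - 116121)) = 71215/(sqrt(-43173323315/371796)) = 71215/((I*sqrt(4012917228805935)/185898)) = 71215*(-2*I*sqrt(4012917228805935)/43173323315) = -28486*I*sqrt(4012917228805935)/8634664663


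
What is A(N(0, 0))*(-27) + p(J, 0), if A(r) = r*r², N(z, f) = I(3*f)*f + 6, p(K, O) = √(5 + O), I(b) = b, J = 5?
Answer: -5832 + √5 ≈ -5829.8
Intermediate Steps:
N(z, f) = 6 + 3*f² (N(z, f) = (3*f)*f + 6 = 3*f² + 6 = 6 + 3*f²)
A(r) = r³
A(N(0, 0))*(-27) + p(J, 0) = (6 + 3*0²)³*(-27) + √(5 + 0) = (6 + 3*0)³*(-27) + √5 = (6 + 0)³*(-27) + √5 = 6³*(-27) + √5 = 216*(-27) + √5 = -5832 + √5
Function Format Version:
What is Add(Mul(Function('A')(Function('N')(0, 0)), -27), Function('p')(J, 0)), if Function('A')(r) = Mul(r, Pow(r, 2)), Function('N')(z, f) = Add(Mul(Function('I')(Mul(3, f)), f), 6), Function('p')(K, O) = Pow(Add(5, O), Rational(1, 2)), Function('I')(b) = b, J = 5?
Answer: Add(-5832, Pow(5, Rational(1, 2))) ≈ -5829.8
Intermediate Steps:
Function('N')(z, f) = Add(6, Mul(3, Pow(f, 2))) (Function('N')(z, f) = Add(Mul(Mul(3, f), f), 6) = Add(Mul(3, Pow(f, 2)), 6) = Add(6, Mul(3, Pow(f, 2))))
Function('A')(r) = Pow(r, 3)
Add(Mul(Function('A')(Function('N')(0, 0)), -27), Function('p')(J, 0)) = Add(Mul(Pow(Add(6, Mul(3, Pow(0, 2))), 3), -27), Pow(Add(5, 0), Rational(1, 2))) = Add(Mul(Pow(Add(6, Mul(3, 0)), 3), -27), Pow(5, Rational(1, 2))) = Add(Mul(Pow(Add(6, 0), 3), -27), Pow(5, Rational(1, 2))) = Add(Mul(Pow(6, 3), -27), Pow(5, Rational(1, 2))) = Add(Mul(216, -27), Pow(5, Rational(1, 2))) = Add(-5832, Pow(5, Rational(1, 2)))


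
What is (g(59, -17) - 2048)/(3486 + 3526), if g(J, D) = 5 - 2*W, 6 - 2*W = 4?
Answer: -2045/7012 ≈ -0.29164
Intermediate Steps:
W = 1 (W = 3 - ½*4 = 3 - 2 = 1)
g(J, D) = 3 (g(J, D) = 5 - 2*1 = 5 - 2 = 3)
(g(59, -17) - 2048)/(3486 + 3526) = (3 - 2048)/(3486 + 3526) = -2045/7012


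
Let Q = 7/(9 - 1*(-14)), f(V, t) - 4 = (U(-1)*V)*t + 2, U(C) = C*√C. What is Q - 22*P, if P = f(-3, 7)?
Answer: -3029/23 - 462*I ≈ -131.7 - 462.0*I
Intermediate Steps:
U(C) = C^(3/2)
f(V, t) = 6 - I*V*t (f(V, t) = 4 + (((-1)^(3/2)*V)*t + 2) = 4 + (((-I)*V)*t + 2) = 4 + ((-I*V)*t + 2) = 4 + (-I*V*t + 2) = 4 + (2 - I*V*t) = 6 - I*V*t)
P = 6 + 21*I (P = 6 - 1*I*(-3)*7 = 6 + 21*I ≈ 6.0 + 21.0*I)
Q = 7/23 (Q = 7/(9 + 14) = 7/23 ≈ 0.30435)
Q - 22*P = 7/23 - 22*(6 + 21*I) = 7/23 + (-132 - 462*I) = -3029/23 - 462*I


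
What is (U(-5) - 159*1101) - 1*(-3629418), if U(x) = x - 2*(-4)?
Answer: 3454362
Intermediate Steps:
U(x) = 8 + x (U(x) = x + 8 = 8 + x)
(U(-5) - 159*1101) - 1*(-3629418) = ((8 - 5) - 159*1101) - 1*(-3629418) = (3 - 175059) + 3629418 = -175056 + 3629418 = 3454362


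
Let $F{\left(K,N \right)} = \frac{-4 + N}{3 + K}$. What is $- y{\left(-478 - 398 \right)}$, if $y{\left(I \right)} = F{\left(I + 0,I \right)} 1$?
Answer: $- \frac{880}{873} \approx -1.008$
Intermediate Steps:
$F{\left(K,N \right)} = \frac{-4 + N}{3 + K}$
$y{\left(I \right)} = \frac{-4 + I}{3 + I}$ ($y{\left(I \right)} = \frac{-4 + I}{3 + \left(I + 0\right)} 1 = \frac{-4 + I}{3 + I} 1 = \frac{-4 + I}{3 + I}$)
$- y{\left(-478 - 398 \right)} = - \frac{-4 - 876}{3 - 876} = - \frac{-880}{-873} = - \frac{\left(-1\right) \left(-880\right)}{873} = \left(-1\right) \frac{880}{873} = - \frac{880}{873}$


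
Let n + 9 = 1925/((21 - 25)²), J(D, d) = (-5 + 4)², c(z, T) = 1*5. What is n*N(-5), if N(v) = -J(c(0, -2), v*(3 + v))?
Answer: -1781/16 ≈ -111.31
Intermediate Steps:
c(z, T) = 5
J(D, d) = 1 (J(D, d) = (-1)² = 1)
n = 1781/16 (n = -9 + 1925/((21 - 25)²) = -9 + 1925/((-4)²) = -9 + 1925/16 = 1781/16 ≈ 111.31)
N(v) = -1 (N(v) = -1*1 = -1)
n*N(-5) = (1781/16)*(-1) = -1781/16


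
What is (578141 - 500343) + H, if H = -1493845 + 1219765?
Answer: -196282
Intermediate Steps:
H = -274080
(578141 - 500343) + H = (578141 - 500343) - 274080 = 77798 - 274080 = -196282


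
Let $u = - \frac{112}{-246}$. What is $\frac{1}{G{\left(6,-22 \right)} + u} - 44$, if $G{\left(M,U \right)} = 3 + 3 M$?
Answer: $- \frac{115993}{2639} \approx -43.953$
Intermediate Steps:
$u = \frac{56}{123}$ ($u = \left(-112\right) \left(- \frac{1}{246}\right) = \frac{56}{123} \approx 0.45528$)
$\frac{1}{G{\left(6,-22 \right)} + u} - 44 = \frac{1}{\left(3 + 3 \cdot 6\right) + \frac{56}{123}} - 44 = \frac{1}{\left(3 + 18\right) + \frac{56}{123}} - 44 = \frac{1}{21 + \frac{56}{123}} - 44 = \frac{1}{\frac{2639}{123}} - 44 = \frac{123}{2639} - 44 = - \frac{115993}{2639}$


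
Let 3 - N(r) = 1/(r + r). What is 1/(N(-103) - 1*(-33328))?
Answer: 206/6866187 ≈ 3.0002e-5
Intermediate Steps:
N(r) = 3 - 1/(2*r) (N(r) = 3 - 1/(r + r) = 3 - 1/(2*r))
1/(N(-103) - 1*(-33328)) = 1/((3 - ½/(-103)) - 1*(-33328)) = 1/((3 - ½*(-1/103)) + 33328) = 1/((3 + 1/206) + 33328) = 1/(619/206 + 33328) = 1/(6866187/206) = 206/6866187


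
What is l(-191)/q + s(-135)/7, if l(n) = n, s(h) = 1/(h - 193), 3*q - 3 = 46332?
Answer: -453981/35461720 ≈ -0.012802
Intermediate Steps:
q = 15445 (q = 1 + (⅓)*46332 = 1 + 15444 = 15445)
s(h) = 1/(-193 + h)
l(-191)/q + s(-135)/7 = -191/15445 + 1/(-193 - 135*7) = -191*1/15445 + (⅐)/(-328) = -191/15445 - 1/328*⅐ = -191/15445 - 1/2296 = -453981/35461720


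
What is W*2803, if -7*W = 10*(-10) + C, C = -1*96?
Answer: 78484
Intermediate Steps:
C = -96
W = 28 (W = -(10*(-10) - 96)/7 = -(-100 - 96)/7 = -⅐*(-196) = 28)
W*2803 = 28*2803 = 78484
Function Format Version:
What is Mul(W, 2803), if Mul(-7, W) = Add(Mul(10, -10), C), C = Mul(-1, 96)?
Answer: 78484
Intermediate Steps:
C = -96
W = 28 (W = Mul(Rational(-1, 7), Add(Mul(10, -10), -96)) = Mul(Rational(-1, 7), Add(-100, -96)) = Mul(Rational(-1, 7), -196) = 28)
Mul(W, 2803) = Mul(28, 2803) = 78484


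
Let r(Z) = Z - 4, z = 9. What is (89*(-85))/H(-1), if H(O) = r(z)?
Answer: -1513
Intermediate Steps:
r(Z) = -4 + Z
H(O) = 5 (H(O) = -4 + 9 = 5)
(89*(-85))/H(-1) = (89*(-85))/5 = -7565*⅕ = -1513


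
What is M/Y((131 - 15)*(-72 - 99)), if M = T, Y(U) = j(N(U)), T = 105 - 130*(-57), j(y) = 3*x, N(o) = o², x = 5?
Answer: 501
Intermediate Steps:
j(y) = 15 (j(y) = 3*5 = 15)
T = 7515 (T = 105 + 7410 = 7515)
Y(U) = 15
M = 7515
M/Y((131 - 15)*(-72 - 99)) = 7515/15 = 7515*(1/15) = 501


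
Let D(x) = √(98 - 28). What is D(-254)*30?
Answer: 30*√70 ≈ 251.00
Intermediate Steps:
D(x) = √70
D(-254)*30 = √70*30 = 30*√70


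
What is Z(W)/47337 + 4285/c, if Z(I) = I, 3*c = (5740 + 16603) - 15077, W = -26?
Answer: 202776073/114650214 ≈ 1.7687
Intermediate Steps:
c = 2422 (c = ((5740 + 16603) - 15077)/3 = (22343 - 15077)/3 = (⅓)*7266 = 2422)
Z(W)/47337 + 4285/c = -26/47337 + 4285/2422 = 202776073/114650214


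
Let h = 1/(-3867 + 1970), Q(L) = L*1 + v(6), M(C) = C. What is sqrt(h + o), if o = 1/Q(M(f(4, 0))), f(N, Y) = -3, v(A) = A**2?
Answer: 2*sqrt(29172066)/62601 ≈ 0.17256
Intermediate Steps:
Q(L) = 36 + L (Q(L) = L*1 + 6**2 = L + 36 = 36 + L)
o = 1/33 (o = 1/(36 - 3) = 1/33 ≈ 0.030303)
h = -1/1897 (h = 1/(-1897) = -1/1897 ≈ -0.00052715)
sqrt(h + o) = sqrt(-1/1897 + 1/33) = sqrt(1864/62601) = 2*sqrt(29172066)/62601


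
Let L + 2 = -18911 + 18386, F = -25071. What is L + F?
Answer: -25598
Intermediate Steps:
L = -527 (L = -2 + (-18911 + 18386) = -2 - 525 = -527)
L + F = -527 - 25071 = -25598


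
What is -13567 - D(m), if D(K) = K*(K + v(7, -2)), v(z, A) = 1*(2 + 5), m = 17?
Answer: -13975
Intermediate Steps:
v(z, A) = 7 (v(z, A) = 1*7 = 7)
D(K) = K*(7 + K) (D(K) = K*(K + 7) = K*(7 + K))
-13567 - D(m) = -13567 - 17*(7 + 17) = -13567 - 17*24 = -13567 - 1*408 = -13567 - 408 = -13975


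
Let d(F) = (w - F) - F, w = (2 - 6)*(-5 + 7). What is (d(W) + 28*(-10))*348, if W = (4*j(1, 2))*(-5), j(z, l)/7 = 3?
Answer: 192096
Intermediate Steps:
j(z, l) = 21 (j(z, l) = 7*3 = 21)
w = -8 (w = -4*2 = -8)
W = -420 (W = (4*21)*(-5) = 84*(-5) = -420)
d(F) = -8 - 2*F (d(F) = (-8 - F) - F = -8 - 2*F)
(d(W) + 28*(-10))*348 = ((-8 - 2*(-420)) + 28*(-10))*348 = ((-8 + 840) - 280)*348 = (832 - 280)*348 = 552*348 = 192096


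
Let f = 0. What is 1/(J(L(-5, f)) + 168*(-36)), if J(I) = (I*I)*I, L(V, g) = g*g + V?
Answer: -1/6173 ≈ -0.00016200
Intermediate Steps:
L(V, g) = V + g² (L(V, g) = g² + V = V + g²)
J(I) = I³ (J(I) = I²*I = I³)
1/(J(L(-5, f)) + 168*(-36)) = 1/((-5 + 0²)³ + 168*(-36)) = 1/((-5 + 0)³ - 6048) = 1/((-5)³ - 6048) = 1/(-125 - 6048) = 1/(-6173) = -1/6173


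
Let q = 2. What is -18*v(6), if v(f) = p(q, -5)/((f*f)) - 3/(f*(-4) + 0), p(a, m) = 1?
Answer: -11/4 ≈ -2.7500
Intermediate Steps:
v(f) = f⁻² + 3/(4*f) (v(f) = 1/(f*f) - 3/(f*(-4) + 0) = 1/f² - 3/(-4*f + 0) = 1/f² - 3*(-1/(4*f)) = f⁻² - (-3)/(4*f) = f⁻² + 3/(4*f))
-18*v(6) = -9*(4 + 3*6)/(2*6²) = -9*(4 + 18)/(2*36) = -9*22/(2*36) = -18*11/72 = -11/4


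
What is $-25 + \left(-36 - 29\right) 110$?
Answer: $-7175$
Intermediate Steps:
$-25 + \left(-36 - 29\right) 110 = -25 - 7150 = -7175$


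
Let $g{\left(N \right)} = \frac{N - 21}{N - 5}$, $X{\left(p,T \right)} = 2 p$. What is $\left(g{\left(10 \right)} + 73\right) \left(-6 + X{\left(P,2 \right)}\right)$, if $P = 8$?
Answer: $708$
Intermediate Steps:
$g{\left(N \right)} = \frac{-21 + N}{-5 + N}$
$\left(g{\left(10 \right)} + 73\right) \left(-6 + X{\left(P,2 \right)}\right) = \left(\frac{-21 + 10}{-5 + 10} + 73\right) \left(-6 + 2 \cdot 8\right) = \left(\frac{1}{5} \left(-11\right) + 73\right) \left(-6 + 16\right) = \left(\frac{1}{5} \left(-11\right) + 73\right) 10 = \left(- \frac{11}{5} + 73\right) 10 = \frac{354}{5} \cdot 10 = 708$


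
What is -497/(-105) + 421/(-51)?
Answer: -898/255 ≈ -3.5216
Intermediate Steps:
-497/(-105) + 421/(-51) = -497*(-1/105) + 421*(-1/51) = 71/15 - 421/51 = -898/255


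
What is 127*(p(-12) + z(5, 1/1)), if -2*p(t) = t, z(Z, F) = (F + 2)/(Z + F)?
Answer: 1651/2 ≈ 825.50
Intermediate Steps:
z(Z, F) = (2 + F)/(F + Z)
p(t) = -t/2
127*(p(-12) + z(5, 1/1)) = 127*(-½*(-12) + (2 + 1/1)/(1/1 + 5)) = 127*(6 + (2 + 1)/(1 + 5)) = 127*(6 + 3/6) = 127*(6 + (⅙)*3) = 127*(6 + ½) = 127*(13/2) = 1651/2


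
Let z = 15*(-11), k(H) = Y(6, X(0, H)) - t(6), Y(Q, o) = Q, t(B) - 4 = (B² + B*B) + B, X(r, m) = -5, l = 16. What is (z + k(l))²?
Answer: 58081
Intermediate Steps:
t(B) = 4 + B + 2*B² (t(B) = 4 + ((B² + B*B) + B) = 4 + ((B² + B²) + B) = 4 + (2*B² + B) = 4 + (B + 2*B²) = 4 + B + 2*B²)
k(H) = -76 (k(H) = 6 - (4 + 6 + 2*6²) = 6 - (4 + 6 + 2*36) = 6 - (4 + 6 + 72) = 6 - 1*82 = 6 - 82 = -76)
z = -165
(z + k(l))² = (-165 - 76)² = (-241)² = 58081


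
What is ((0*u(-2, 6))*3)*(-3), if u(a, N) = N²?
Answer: 0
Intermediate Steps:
((0*u(-2, 6))*3)*(-3) = ((0*6²)*3)*(-3) = ((0*36)*3)*(-3) = (0*3)*(-3) = 0*(-3) = 0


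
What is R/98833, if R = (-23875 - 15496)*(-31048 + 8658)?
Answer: 881516690/98833 ≈ 8919.3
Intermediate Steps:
R = 881516690 (R = -39371*(-22390) = 881516690)
R/98833 = 881516690/98833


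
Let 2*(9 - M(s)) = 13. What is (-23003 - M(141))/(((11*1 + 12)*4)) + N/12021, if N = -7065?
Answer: -184799397/737288 ≈ -250.65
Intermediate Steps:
M(s) = 5/2 (M(s) = 9 - ½*13 = 9 - 13/2 = 5/2)
(-23003 - M(141))/(((11*1 + 12)*4)) + N/12021 = (-23003 - 1*5/2)/(((11*1 + 12)*4)) - 7065/12021 = (-23003 - 5/2)/(((11 + 12)*4)) - 7065*1/12021 = -46011/(2*(23*4)) - 2355/4007 = -46011/2/92 - 2355/4007 = -46011/2*1/92 - 2355/4007 = -46011/184 - 2355/4007 = -184799397/737288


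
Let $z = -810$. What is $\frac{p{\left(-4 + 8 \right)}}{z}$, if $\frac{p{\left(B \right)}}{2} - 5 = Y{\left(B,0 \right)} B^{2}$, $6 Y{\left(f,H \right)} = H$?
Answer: $- \frac{1}{81} \approx -0.012346$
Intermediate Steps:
$Y{\left(f,H \right)} = \frac{H}{6}$
$p{\left(B \right)} = 10$ ($p{\left(B \right)} = 10 + 2 \cdot \frac{1}{6} \cdot 0 B^{2} = 10 + 2 \cdot 0 B^{2} = 10 + 2 \cdot 0 = 10 + 0 = 10$)
$\frac{p{\left(-4 + 8 \right)}}{z} = \frac{10}{-810} = 10 \left(- \frac{1}{810}\right) = - \frac{1}{81}$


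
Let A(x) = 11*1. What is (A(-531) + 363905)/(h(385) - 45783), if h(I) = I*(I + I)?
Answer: 363916/250667 ≈ 1.4518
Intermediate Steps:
A(x) = 11
h(I) = 2*I² (h(I) = I*(2*I) = 2*I²)
(A(-531) + 363905)/(h(385) - 45783) = (11 + 363905)/(2*385² - 45783) = 363916/(2*148225 - 45783) = 363916/(296450 - 45783) = 363916/250667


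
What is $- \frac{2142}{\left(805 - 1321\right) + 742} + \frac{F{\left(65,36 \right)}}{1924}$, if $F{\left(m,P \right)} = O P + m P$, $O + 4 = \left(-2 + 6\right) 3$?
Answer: $- \frac{440910}{54353} \approx -8.112$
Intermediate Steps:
$O = 8$ ($O = -4 + \left(-2 + 6\right) 3 = -4 + 4 \cdot 3 = -4 + 12 = 8$)
$F{\left(m,P \right)} = 8 P + P m$ ($F{\left(m,P \right)} = 8 P + m P = 8 P + P m$)
$- \frac{2142}{\left(805 - 1321\right) + 742} + \frac{F{\left(65,36 \right)}}{1924} = - \frac{2142}{\left(805 - 1321\right) + 742} + \frac{36 \left(8 + 65\right)}{1924} = - \frac{2142}{-516 + 742} + 36 \cdot 73 \cdot \frac{1}{1924} = - \frac{2142}{226} + 2628 \cdot \frac{1}{1924} = \left(-2142\right) \frac{1}{226} + \frac{657}{481} = - \frac{1071}{113} + \frac{657}{481} = - \frac{440910}{54353}$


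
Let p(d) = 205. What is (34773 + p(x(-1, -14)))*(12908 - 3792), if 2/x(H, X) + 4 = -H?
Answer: 318859448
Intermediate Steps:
x(H, X) = 2/(-4 - H)
(34773 + p(x(-1, -14)))*(12908 - 3792) = (34773 + 205)*(12908 - 3792) = 34978*9116 = 318859448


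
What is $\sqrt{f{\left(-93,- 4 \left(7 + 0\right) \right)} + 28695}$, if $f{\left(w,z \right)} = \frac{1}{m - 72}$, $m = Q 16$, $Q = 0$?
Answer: $\frac{\sqrt{4132078}}{12} \approx 169.4$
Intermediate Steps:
$m = 0$ ($m = 0 \cdot 16 = 0$)
$f{\left(w,z \right)} = - \frac{1}{72}$ ($f{\left(w,z \right)} = \frac{1}{0 - 72} = \frac{1}{-72} = - \frac{1}{72}$)
$\sqrt{f{\left(-93,- 4 \left(7 + 0\right) \right)} + 28695} = \sqrt{- \frac{1}{72} + 28695} = \sqrt{\frac{2066039}{72}} = \frac{\sqrt{4132078}}{12}$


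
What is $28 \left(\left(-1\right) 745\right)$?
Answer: $-20860$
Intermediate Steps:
$28 \left(\left(-1\right) 745\right) = 28 \left(-745\right) = -20860$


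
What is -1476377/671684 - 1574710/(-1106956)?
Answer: -144144216693/185881158476 ≈ -0.77546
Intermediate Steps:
-1476377/671684 - 1574710/(-1106956) = -1476377*1/671684 - 1574710*(-1/1106956) = -1476377/671684 + 787355/553478 = -144144216693/185881158476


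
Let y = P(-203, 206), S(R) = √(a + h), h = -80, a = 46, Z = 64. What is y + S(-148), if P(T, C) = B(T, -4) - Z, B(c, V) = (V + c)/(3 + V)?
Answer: 143 + I*√34 ≈ 143.0 + 5.831*I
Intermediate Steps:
B(c, V) = (V + c)/(3 + V)
S(R) = I*√34 (S(R) = √(46 - 80) = √(-34) = I*√34)
P(T, C) = -60 - T (P(T, C) = (-4 + T)/(3 - 4) - 1*64 = (-4 + T)/(-1) - 64 = -(-4 + T) - 64 = (4 - T) - 64 = -60 - T)
y = 143 (y = -60 - 1*(-203) = -60 + 203 = 143)
y + S(-148) = 143 + I*√34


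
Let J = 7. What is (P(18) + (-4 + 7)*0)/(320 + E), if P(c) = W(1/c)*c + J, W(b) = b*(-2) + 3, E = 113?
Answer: 59/433 ≈ 0.13626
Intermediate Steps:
W(b) = 3 - 2*b (W(b) = -2*b + 3 = 3 - 2*b)
P(c) = 7 + c*(3 - 2/c) (P(c) = (3 - 2/c)*c + 7 = c*(3 - 2/c) + 7 = 7 + c*(3 - 2/c))
(P(18) + (-4 + 7)*0)/(320 + E) = ((5 + 3*18) + (-4 + 7)*0)/(320 + 113) = ((5 + 54) + 3*0)/433 = (59 + 0)*(1/433) = 59*(1/433) = 59/433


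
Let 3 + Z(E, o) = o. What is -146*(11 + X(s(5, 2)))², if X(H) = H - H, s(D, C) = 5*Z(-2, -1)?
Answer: -17666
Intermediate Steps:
Z(E, o) = -3 + o
s(D, C) = -20 (s(D, C) = 5*(-3 - 1) = 5*(-4) = -20)
X(H) = 0
-146*(11 + X(s(5, 2)))² = -146*(11 + 0)² = -146*11² = -146*121 = -17666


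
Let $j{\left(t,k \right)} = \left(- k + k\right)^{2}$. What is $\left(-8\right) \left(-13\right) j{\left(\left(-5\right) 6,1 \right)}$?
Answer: $0$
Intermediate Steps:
$j{\left(t,k \right)} = 0$ ($j{\left(t,k \right)} = 0^{2} = 0$)
$\left(-8\right) \left(-13\right) j{\left(\left(-5\right) 6,1 \right)} = \left(-8\right) \left(-13\right) 0 = 104 \cdot 0 = 0$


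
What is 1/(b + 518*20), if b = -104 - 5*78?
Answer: 1/9866 ≈ 0.00010136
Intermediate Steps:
b = -494 (b = -104 - 390 = -494)
1/(b + 518*20) = 1/(-494 + 518*20) = 1/(-494 + 10360) = 1/9866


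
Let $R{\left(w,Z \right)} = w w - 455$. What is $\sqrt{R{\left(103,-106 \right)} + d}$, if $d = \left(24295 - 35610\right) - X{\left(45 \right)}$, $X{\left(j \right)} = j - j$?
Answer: $3 i \sqrt{129} \approx 34.073 i$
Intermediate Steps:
$X{\left(j \right)} = 0$
$R{\left(w,Z \right)} = -455 + w^{2}$ ($R{\left(w,Z \right)} = w^{2} - 455 = -455 + w^{2}$)
$d = -11315$ ($d = \left(24295 - 35610\right) - 0 = -11315 + 0 = -11315$)
$\sqrt{R{\left(103,-106 \right)} + d} = \sqrt{\left(-455 + 103^{2}\right) - 11315} = \sqrt{\left(-455 + 10609\right) - 11315} = \sqrt{10154 - 11315} = \sqrt{-1161} = 3 i \sqrt{129}$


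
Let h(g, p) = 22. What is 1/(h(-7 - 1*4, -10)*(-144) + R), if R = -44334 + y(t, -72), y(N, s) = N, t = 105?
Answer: -1/47397 ≈ -2.1098e-5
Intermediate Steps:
R = -44229 (R = -44334 + 105 = -44229)
1/(h(-7 - 1*4, -10)*(-144) + R) = 1/(22*(-144) - 44229) = 1/(-3168 - 44229) = 1/(-47397) = -1/47397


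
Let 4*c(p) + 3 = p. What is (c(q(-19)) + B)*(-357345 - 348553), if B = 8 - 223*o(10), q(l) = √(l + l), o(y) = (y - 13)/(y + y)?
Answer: -143650243/5 - 352949*I*√38/2 ≈ -2.873e+7 - 1.0879e+6*I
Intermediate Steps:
o(y) = (-13 + y)/(2*y) (o(y) = (-13 + y)/((2*y)) = (-13 + y)*(1/(2*y)) = (-13 + y)/(2*y))
q(l) = √2*√l (q(l) = √(2*l) = √2*√l)
B = 829/20 (B = 8 - 223*(-13 + 10)/(2*10) = 8 - 223*(-3)/(2*10) = 8 - 223*(-3/20) = 8 + 669/20 = 829/20 ≈ 41.450)
c(p) = -¾ + p/4
(c(q(-19)) + B)*(-357345 - 348553) = ((-¾ + (√2*√(-19))/4) + 829/20)*(-357345 - 348553) = ((-¾ + (√2*(I*√19))/4) + 829/20)*(-705898) = ((-¾ + (I*√38)/4) + 829/20)*(-705898) = ((-¾ + I*√38/4) + 829/20)*(-705898) = (407/10 + I*√38/4)*(-705898) = -143650243/5 - 352949*I*√38/2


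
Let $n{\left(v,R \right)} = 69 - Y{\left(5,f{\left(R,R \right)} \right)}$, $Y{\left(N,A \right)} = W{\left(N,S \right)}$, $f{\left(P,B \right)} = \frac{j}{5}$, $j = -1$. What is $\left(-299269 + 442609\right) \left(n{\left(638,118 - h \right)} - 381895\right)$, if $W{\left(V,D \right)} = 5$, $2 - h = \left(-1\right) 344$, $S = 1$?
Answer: $-54731655540$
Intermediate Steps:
$h = 346$ ($h = 2 - \left(-1\right) 344 = 2 - -344 = 2 + 344 = 346$)
$f{\left(P,B \right)} = - \frac{1}{5}$
$Y{\left(N,A \right)} = 5$
$n{\left(v,R \right)} = 64$ ($n{\left(v,R \right)} = 69 - 5 = 64$)
$\left(-299269 + 442609\right) \left(n{\left(638,118 - h \right)} - 381895\right) = \left(-299269 + 442609\right) \left(64 - 381895\right) = 143340 \left(-381831\right) = -54731655540$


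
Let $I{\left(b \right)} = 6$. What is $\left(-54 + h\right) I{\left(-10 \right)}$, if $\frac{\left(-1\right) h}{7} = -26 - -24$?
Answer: $-240$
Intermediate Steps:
$h = 14$ ($h = - 7 \left(-26 - -24\right) = - 7 \left(-26 + 24\right) = \left(-7\right) \left(-2\right) = 14$)
$\left(-54 + h\right) I{\left(-10 \right)} = \left(-54 + 14\right) 6 = \left(-40\right) 6 = -240$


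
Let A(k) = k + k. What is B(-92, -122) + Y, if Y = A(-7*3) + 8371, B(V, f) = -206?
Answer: 8123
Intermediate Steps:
A(k) = 2*k
Y = 8329 (Y = 2*(-7*3) + 8371 = 2*(-21) + 8371 = -42 + 8371 = 8329)
B(-92, -122) + Y = -206 + 8329 = 8123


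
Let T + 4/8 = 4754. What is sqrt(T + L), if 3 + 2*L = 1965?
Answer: sqrt(22938)/2 ≈ 75.726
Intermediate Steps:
T = 9507/2 (T = -1/2 + 4754 = 9507/2 ≈ 4753.5)
L = 981 (L = -3/2 + (1/2)*1965 = -3/2 + 1965/2 = 981)
sqrt(T + L) = sqrt(9507/2 + 981) = sqrt(11469/2) = sqrt(22938)/2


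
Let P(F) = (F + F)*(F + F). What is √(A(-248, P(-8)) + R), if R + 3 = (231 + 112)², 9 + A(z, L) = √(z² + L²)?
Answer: √(117637 + 8*√1985) ≈ 343.50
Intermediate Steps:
P(F) = 4*F² (P(F) = (2*F)*(2*F) = 4*F²)
A(z, L) = -9 + √(L² + z²) (A(z, L) = -9 + √(z² + L²) = -9 + √(L² + z²))
R = 117646 (R = -3 + (231 + 112)² = -3 + 343² = -3 + 117649 = 117646)
√(A(-248, P(-8)) + R) = √((-9 + √((4*(-8)²)² + (-248)²)) + 117646) = √((-9 + √((4*64)² + 61504)) + 117646) = √((-9 + √(256² + 61504)) + 117646) = √((-9 + √(65536 + 61504)) + 117646) = √((-9 + √127040) + 117646) = √((-9 + 8*√1985) + 117646) = √(117637 + 8*√1985)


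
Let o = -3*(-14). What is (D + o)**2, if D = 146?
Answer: 35344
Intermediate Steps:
o = 42
(D + o)**2 = (146 + 42)**2 = 188**2 = 35344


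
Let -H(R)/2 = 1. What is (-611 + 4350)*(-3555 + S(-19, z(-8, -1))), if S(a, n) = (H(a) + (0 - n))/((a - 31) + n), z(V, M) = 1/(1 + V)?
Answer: -358884176/27 ≈ -1.3292e+7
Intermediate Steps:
H(R) = -2 (H(R) = -2*1 = -2)
S(a, n) = (-2 - n)/(-31 + a + n) (S(a, n) = (-2 + (0 - n))/((a - 31) + n) = (-2 - n)/((-31 + a) + n) = (-2 - n)/(-31 + a + n))
(-611 + 4350)*(-3555 + S(-19, z(-8, -1))) = (-611 + 4350)*(-3555 + (-2 - 1/(1 - 8))/(-31 - 19 + 1/(1 - 8))) = 3739*(-3555 + (-2 - 1/(-7))/(-31 - 19 + 1/(-7))) = 3739*(-3555 + (-2 - 1*(-⅐))/(-31 - 19 - ⅐)) = 3739*(-3555 + (-2 + ⅐)/(-351/7)) = 3739*(-3555 - 7/351*(-13/7)) = 3739*(-3555 + 1/27) = 3739*(-95984/27) = -358884176/27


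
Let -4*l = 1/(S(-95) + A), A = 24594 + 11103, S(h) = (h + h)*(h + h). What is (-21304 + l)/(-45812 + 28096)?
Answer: 6118253153/5087822608 ≈ 1.2025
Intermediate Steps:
S(h) = 4*h² (S(h) = (2*h)*(2*h) = 4*h²)
A = 35697
l = -1/287188 (l = -1/(4*(4*(-95)² + 35697)) = -1/(4*(4*9025 + 35697)) = -1/(4*(36100 + 35697)) = -¼/71797 = -¼*1/71797 = -1/287188 ≈ -3.4820e-6)
(-21304 + l)/(-45812 + 28096) = (-21304 - 1/287188)/(-45812 + 28096) = -6118253153/287188/(-17716) = -6118253153/287188*(-1/17716) = 6118253153/5087822608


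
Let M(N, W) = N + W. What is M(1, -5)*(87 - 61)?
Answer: -104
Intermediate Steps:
M(1, -5)*(87 - 61) = (1 - 5)*(87 - 61) = -4*26 = -104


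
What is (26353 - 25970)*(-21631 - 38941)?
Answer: -23199076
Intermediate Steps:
(26353 - 25970)*(-21631 - 38941) = 383*(-60572) = -23199076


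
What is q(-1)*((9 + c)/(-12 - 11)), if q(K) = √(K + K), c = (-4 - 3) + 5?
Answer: -7*I*√2/23 ≈ -0.43041*I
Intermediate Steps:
c = -2 (c = -7 + 5 = -2)
q(K) = √2*√K (q(K) = √(2*K) = √2*√K)
q(-1)*((9 + c)/(-12 - 11)) = (√2*√(-1))*((9 - 2)/(-12 - 11)) = (√2*I)*(7/(-23)) = (I*√2)*(7*(-1/23)) = (I*√2)*(-7/23) = -7*I*√2/23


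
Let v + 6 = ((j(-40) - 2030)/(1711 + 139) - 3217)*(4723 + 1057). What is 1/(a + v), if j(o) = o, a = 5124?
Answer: -37/688037546 ≈ -5.3776e-8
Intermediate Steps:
v = -688227134/37 (v = -6 + ((-40 - 2030)/(1711 + 139) - 3217)*(4723 + 1057) = -6 + (-2070/1850 - 3217)*5780 = -6 + (-2070*1/1850 - 3217)*5780 = -6 + (-207/185 - 3217)*5780 = -6 - 595352/185*5780 = -6 - 688226912/37 = -688227134/37 ≈ -1.8601e+7)
1/(a + v) = 1/(5124 - 688227134/37) = 1/(-688037546/37) = -37/688037546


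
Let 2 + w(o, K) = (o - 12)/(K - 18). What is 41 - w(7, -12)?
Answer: 257/6 ≈ 42.833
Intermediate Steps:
w(o, K) = -2 + (-12 + o)/(-18 + K) (w(o, K) = -2 + (o - 12)/(K - 18) = -2 + (-12 + o)/(-18 + K))
41 - w(7, -12) = 41 - (24 + 7 - 2*(-12))/(-18 - 12) = 41 - (24 + 7 + 24)/(-30) = 41 - (-1)*55/30 = 41 - 1*(-11/6) = 41 + 11/6 = 257/6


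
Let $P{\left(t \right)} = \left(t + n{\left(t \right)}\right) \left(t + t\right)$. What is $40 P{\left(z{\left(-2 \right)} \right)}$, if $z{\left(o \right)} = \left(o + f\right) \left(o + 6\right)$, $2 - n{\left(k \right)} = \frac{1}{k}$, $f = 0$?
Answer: $3760$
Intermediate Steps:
$n{\left(k \right)} = 2 - \frac{1}{k}$
$z{\left(o \right)} = o \left(6 + o\right)$ ($z{\left(o \right)} = \left(o + 0\right) \left(o + 6\right) = o \left(6 + o\right)$)
$P{\left(t \right)} = 2 t \left(2 + t - \frac{1}{t}\right)$ ($P{\left(t \right)} = \left(t + \left(2 - \frac{1}{t}\right)\right) \left(t + t\right) = \left(2 + t - \frac{1}{t}\right) 2 t = 2 t \left(2 + t - \frac{1}{t}\right)$)
$40 P{\left(z{\left(-2 \right)} \right)} = 40 \left(-2 + 2 \left(- 2 \left(6 - 2\right)\right)^{2} + 4 \left(- 2 \left(6 - 2\right)\right)\right) = 40 \left(-2 + 2 \left(\left(-2\right) 4\right)^{2} + 4 \left(\left(-2\right) 4\right)\right) = 40 \left(-2 + 2 \left(-8\right)^{2} + 4 \left(-8\right)\right) = 40 \left(-2 + 2 \cdot 64 - 32\right) = 40 \left(-2 + 128 - 32\right) = 40 \cdot 94 = 3760$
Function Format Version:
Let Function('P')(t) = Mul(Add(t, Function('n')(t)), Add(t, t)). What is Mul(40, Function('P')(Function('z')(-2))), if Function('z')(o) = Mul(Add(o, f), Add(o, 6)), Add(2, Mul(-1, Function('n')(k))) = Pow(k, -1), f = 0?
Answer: 3760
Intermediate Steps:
Function('n')(k) = Add(2, Mul(-1, Pow(k, -1)))
Function('z')(o) = Mul(o, Add(6, o)) (Function('z')(o) = Mul(Add(o, 0), Add(o, 6)) = Mul(o, Add(6, o)))
Function('P')(t) = Mul(2, t, Add(2, t, Mul(-1, Pow(t, -1)))) (Function('P')(t) = Mul(Add(t, Add(2, Mul(-1, Pow(t, -1)))), Add(t, t)) = Mul(Add(2, t, Mul(-1, Pow(t, -1))), Mul(2, t)) = Mul(2, t, Add(2, t, Mul(-1, Pow(t, -1)))))
Mul(40, Function('P')(Function('z')(-2))) = Mul(40, Add(-2, Mul(2, Pow(Mul(-2, Add(6, -2)), 2)), Mul(4, Mul(-2, Add(6, -2))))) = Mul(40, Add(-2, Mul(2, Pow(Mul(-2, 4), 2)), Mul(4, Mul(-2, 4)))) = Mul(40, Add(-2, Mul(2, Pow(-8, 2)), Mul(4, -8))) = Mul(40, Add(-2, Mul(2, 64), -32)) = Mul(40, Add(-2, 128, -32)) = Mul(40, 94) = 3760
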